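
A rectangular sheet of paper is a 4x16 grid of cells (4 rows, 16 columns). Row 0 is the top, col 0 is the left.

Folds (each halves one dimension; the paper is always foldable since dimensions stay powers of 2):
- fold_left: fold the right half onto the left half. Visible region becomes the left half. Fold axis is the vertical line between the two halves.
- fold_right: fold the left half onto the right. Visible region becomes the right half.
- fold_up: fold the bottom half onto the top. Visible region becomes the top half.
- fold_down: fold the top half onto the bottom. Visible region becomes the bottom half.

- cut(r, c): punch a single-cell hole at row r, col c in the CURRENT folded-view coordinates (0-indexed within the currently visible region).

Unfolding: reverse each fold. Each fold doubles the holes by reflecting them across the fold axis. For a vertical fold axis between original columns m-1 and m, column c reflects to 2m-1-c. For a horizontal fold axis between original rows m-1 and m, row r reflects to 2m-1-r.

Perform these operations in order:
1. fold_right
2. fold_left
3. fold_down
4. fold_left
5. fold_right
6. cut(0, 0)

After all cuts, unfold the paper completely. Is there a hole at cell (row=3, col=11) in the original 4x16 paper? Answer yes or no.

Answer: no

Derivation:
Op 1 fold_right: fold axis v@8; visible region now rows[0,4) x cols[8,16) = 4x8
Op 2 fold_left: fold axis v@12; visible region now rows[0,4) x cols[8,12) = 4x4
Op 3 fold_down: fold axis h@2; visible region now rows[2,4) x cols[8,12) = 2x4
Op 4 fold_left: fold axis v@10; visible region now rows[2,4) x cols[8,10) = 2x2
Op 5 fold_right: fold axis v@9; visible region now rows[2,4) x cols[9,10) = 2x1
Op 6 cut(0, 0): punch at orig (2,9); cuts so far [(2, 9)]; region rows[2,4) x cols[9,10) = 2x1
Unfold 1 (reflect across v@9): 2 holes -> [(2, 8), (2, 9)]
Unfold 2 (reflect across v@10): 4 holes -> [(2, 8), (2, 9), (2, 10), (2, 11)]
Unfold 3 (reflect across h@2): 8 holes -> [(1, 8), (1, 9), (1, 10), (1, 11), (2, 8), (2, 9), (2, 10), (2, 11)]
Unfold 4 (reflect across v@12): 16 holes -> [(1, 8), (1, 9), (1, 10), (1, 11), (1, 12), (1, 13), (1, 14), (1, 15), (2, 8), (2, 9), (2, 10), (2, 11), (2, 12), (2, 13), (2, 14), (2, 15)]
Unfold 5 (reflect across v@8): 32 holes -> [(1, 0), (1, 1), (1, 2), (1, 3), (1, 4), (1, 5), (1, 6), (1, 7), (1, 8), (1, 9), (1, 10), (1, 11), (1, 12), (1, 13), (1, 14), (1, 15), (2, 0), (2, 1), (2, 2), (2, 3), (2, 4), (2, 5), (2, 6), (2, 7), (2, 8), (2, 9), (2, 10), (2, 11), (2, 12), (2, 13), (2, 14), (2, 15)]
Holes: [(1, 0), (1, 1), (1, 2), (1, 3), (1, 4), (1, 5), (1, 6), (1, 7), (1, 8), (1, 9), (1, 10), (1, 11), (1, 12), (1, 13), (1, 14), (1, 15), (2, 0), (2, 1), (2, 2), (2, 3), (2, 4), (2, 5), (2, 6), (2, 7), (2, 8), (2, 9), (2, 10), (2, 11), (2, 12), (2, 13), (2, 14), (2, 15)]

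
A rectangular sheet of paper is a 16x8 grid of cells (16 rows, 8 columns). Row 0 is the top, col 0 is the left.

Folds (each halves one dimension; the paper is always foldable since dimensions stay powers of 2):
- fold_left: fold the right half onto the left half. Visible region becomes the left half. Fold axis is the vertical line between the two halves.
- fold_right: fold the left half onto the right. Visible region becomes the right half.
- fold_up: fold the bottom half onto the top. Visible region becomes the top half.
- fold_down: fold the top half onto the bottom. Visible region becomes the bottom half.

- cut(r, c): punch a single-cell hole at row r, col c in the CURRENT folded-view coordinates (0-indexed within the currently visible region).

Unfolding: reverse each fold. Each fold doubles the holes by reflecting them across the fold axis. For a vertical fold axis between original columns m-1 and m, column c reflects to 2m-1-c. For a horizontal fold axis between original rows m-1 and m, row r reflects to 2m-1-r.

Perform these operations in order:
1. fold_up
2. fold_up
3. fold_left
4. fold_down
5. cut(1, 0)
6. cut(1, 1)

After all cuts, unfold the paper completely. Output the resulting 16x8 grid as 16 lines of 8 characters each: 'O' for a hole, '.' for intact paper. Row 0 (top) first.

Answer: OO....OO
........
........
OO....OO
OO....OO
........
........
OO....OO
OO....OO
........
........
OO....OO
OO....OO
........
........
OO....OO

Derivation:
Op 1 fold_up: fold axis h@8; visible region now rows[0,8) x cols[0,8) = 8x8
Op 2 fold_up: fold axis h@4; visible region now rows[0,4) x cols[0,8) = 4x8
Op 3 fold_left: fold axis v@4; visible region now rows[0,4) x cols[0,4) = 4x4
Op 4 fold_down: fold axis h@2; visible region now rows[2,4) x cols[0,4) = 2x4
Op 5 cut(1, 0): punch at orig (3,0); cuts so far [(3, 0)]; region rows[2,4) x cols[0,4) = 2x4
Op 6 cut(1, 1): punch at orig (3,1); cuts so far [(3, 0), (3, 1)]; region rows[2,4) x cols[0,4) = 2x4
Unfold 1 (reflect across h@2): 4 holes -> [(0, 0), (0, 1), (3, 0), (3, 1)]
Unfold 2 (reflect across v@4): 8 holes -> [(0, 0), (0, 1), (0, 6), (0, 7), (3, 0), (3, 1), (3, 6), (3, 7)]
Unfold 3 (reflect across h@4): 16 holes -> [(0, 0), (0, 1), (0, 6), (0, 7), (3, 0), (3, 1), (3, 6), (3, 7), (4, 0), (4, 1), (4, 6), (4, 7), (7, 0), (7, 1), (7, 6), (7, 7)]
Unfold 4 (reflect across h@8): 32 holes -> [(0, 0), (0, 1), (0, 6), (0, 7), (3, 0), (3, 1), (3, 6), (3, 7), (4, 0), (4, 1), (4, 6), (4, 7), (7, 0), (7, 1), (7, 6), (7, 7), (8, 0), (8, 1), (8, 6), (8, 7), (11, 0), (11, 1), (11, 6), (11, 7), (12, 0), (12, 1), (12, 6), (12, 7), (15, 0), (15, 1), (15, 6), (15, 7)]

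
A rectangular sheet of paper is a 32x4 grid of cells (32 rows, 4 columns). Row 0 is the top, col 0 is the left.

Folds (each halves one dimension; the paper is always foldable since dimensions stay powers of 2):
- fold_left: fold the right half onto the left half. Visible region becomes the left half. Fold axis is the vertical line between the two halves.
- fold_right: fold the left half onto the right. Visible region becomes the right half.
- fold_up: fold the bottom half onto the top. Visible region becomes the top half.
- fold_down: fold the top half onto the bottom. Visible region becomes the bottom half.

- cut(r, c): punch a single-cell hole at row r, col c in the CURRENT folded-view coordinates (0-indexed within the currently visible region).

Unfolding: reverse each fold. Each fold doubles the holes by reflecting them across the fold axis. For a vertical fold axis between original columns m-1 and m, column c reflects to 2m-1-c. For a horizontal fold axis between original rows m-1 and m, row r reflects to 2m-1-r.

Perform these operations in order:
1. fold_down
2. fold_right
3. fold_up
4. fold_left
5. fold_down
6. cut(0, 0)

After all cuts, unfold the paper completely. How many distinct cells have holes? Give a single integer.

Op 1 fold_down: fold axis h@16; visible region now rows[16,32) x cols[0,4) = 16x4
Op 2 fold_right: fold axis v@2; visible region now rows[16,32) x cols[2,4) = 16x2
Op 3 fold_up: fold axis h@24; visible region now rows[16,24) x cols[2,4) = 8x2
Op 4 fold_left: fold axis v@3; visible region now rows[16,24) x cols[2,3) = 8x1
Op 5 fold_down: fold axis h@20; visible region now rows[20,24) x cols[2,3) = 4x1
Op 6 cut(0, 0): punch at orig (20,2); cuts so far [(20, 2)]; region rows[20,24) x cols[2,3) = 4x1
Unfold 1 (reflect across h@20): 2 holes -> [(19, 2), (20, 2)]
Unfold 2 (reflect across v@3): 4 holes -> [(19, 2), (19, 3), (20, 2), (20, 3)]
Unfold 3 (reflect across h@24): 8 holes -> [(19, 2), (19, 3), (20, 2), (20, 3), (27, 2), (27, 3), (28, 2), (28, 3)]
Unfold 4 (reflect across v@2): 16 holes -> [(19, 0), (19, 1), (19, 2), (19, 3), (20, 0), (20, 1), (20, 2), (20, 3), (27, 0), (27, 1), (27, 2), (27, 3), (28, 0), (28, 1), (28, 2), (28, 3)]
Unfold 5 (reflect across h@16): 32 holes -> [(3, 0), (3, 1), (3, 2), (3, 3), (4, 0), (4, 1), (4, 2), (4, 3), (11, 0), (11, 1), (11, 2), (11, 3), (12, 0), (12, 1), (12, 2), (12, 3), (19, 0), (19, 1), (19, 2), (19, 3), (20, 0), (20, 1), (20, 2), (20, 3), (27, 0), (27, 1), (27, 2), (27, 3), (28, 0), (28, 1), (28, 2), (28, 3)]

Answer: 32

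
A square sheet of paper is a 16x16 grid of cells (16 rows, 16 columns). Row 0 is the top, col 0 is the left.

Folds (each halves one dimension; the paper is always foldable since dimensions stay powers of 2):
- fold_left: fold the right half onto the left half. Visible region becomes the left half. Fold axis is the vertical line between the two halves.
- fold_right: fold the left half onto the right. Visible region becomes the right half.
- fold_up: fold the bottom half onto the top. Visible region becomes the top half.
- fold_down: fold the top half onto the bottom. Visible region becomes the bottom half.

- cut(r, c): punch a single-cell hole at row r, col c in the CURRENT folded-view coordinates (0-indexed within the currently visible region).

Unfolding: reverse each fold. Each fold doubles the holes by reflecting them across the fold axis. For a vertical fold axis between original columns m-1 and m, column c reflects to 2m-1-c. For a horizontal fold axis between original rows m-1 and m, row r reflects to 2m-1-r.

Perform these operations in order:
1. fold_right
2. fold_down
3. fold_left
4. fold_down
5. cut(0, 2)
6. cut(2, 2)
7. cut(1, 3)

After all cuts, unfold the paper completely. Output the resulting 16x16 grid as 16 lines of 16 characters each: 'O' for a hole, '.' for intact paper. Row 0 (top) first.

Op 1 fold_right: fold axis v@8; visible region now rows[0,16) x cols[8,16) = 16x8
Op 2 fold_down: fold axis h@8; visible region now rows[8,16) x cols[8,16) = 8x8
Op 3 fold_left: fold axis v@12; visible region now rows[8,16) x cols[8,12) = 8x4
Op 4 fold_down: fold axis h@12; visible region now rows[12,16) x cols[8,12) = 4x4
Op 5 cut(0, 2): punch at orig (12,10); cuts so far [(12, 10)]; region rows[12,16) x cols[8,12) = 4x4
Op 6 cut(2, 2): punch at orig (14,10); cuts so far [(12, 10), (14, 10)]; region rows[12,16) x cols[8,12) = 4x4
Op 7 cut(1, 3): punch at orig (13,11); cuts so far [(12, 10), (13, 11), (14, 10)]; region rows[12,16) x cols[8,12) = 4x4
Unfold 1 (reflect across h@12): 6 holes -> [(9, 10), (10, 11), (11, 10), (12, 10), (13, 11), (14, 10)]
Unfold 2 (reflect across v@12): 12 holes -> [(9, 10), (9, 13), (10, 11), (10, 12), (11, 10), (11, 13), (12, 10), (12, 13), (13, 11), (13, 12), (14, 10), (14, 13)]
Unfold 3 (reflect across h@8): 24 holes -> [(1, 10), (1, 13), (2, 11), (2, 12), (3, 10), (3, 13), (4, 10), (4, 13), (5, 11), (5, 12), (6, 10), (6, 13), (9, 10), (9, 13), (10, 11), (10, 12), (11, 10), (11, 13), (12, 10), (12, 13), (13, 11), (13, 12), (14, 10), (14, 13)]
Unfold 4 (reflect across v@8): 48 holes -> [(1, 2), (1, 5), (1, 10), (1, 13), (2, 3), (2, 4), (2, 11), (2, 12), (3, 2), (3, 5), (3, 10), (3, 13), (4, 2), (4, 5), (4, 10), (4, 13), (5, 3), (5, 4), (5, 11), (5, 12), (6, 2), (6, 5), (6, 10), (6, 13), (9, 2), (9, 5), (9, 10), (9, 13), (10, 3), (10, 4), (10, 11), (10, 12), (11, 2), (11, 5), (11, 10), (11, 13), (12, 2), (12, 5), (12, 10), (12, 13), (13, 3), (13, 4), (13, 11), (13, 12), (14, 2), (14, 5), (14, 10), (14, 13)]

Answer: ................
..O..O....O..O..
...OO......OO...
..O..O....O..O..
..O..O....O..O..
...OO......OO...
..O..O....O..O..
................
................
..O..O....O..O..
...OO......OO...
..O..O....O..O..
..O..O....O..O..
...OO......OO...
..O..O....O..O..
................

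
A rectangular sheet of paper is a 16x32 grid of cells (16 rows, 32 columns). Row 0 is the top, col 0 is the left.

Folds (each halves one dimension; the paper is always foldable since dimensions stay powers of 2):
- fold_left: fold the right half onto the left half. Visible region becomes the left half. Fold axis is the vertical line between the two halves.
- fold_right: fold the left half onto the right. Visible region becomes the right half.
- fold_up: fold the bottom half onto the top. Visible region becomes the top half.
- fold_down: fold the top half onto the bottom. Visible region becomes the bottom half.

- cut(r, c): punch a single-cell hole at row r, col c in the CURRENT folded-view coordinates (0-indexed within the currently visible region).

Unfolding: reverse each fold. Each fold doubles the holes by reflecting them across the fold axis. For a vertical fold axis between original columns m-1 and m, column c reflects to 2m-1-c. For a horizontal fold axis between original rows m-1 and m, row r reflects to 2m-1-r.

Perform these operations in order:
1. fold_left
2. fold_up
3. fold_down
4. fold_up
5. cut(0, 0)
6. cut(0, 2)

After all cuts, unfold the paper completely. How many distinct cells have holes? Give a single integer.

Answer: 32

Derivation:
Op 1 fold_left: fold axis v@16; visible region now rows[0,16) x cols[0,16) = 16x16
Op 2 fold_up: fold axis h@8; visible region now rows[0,8) x cols[0,16) = 8x16
Op 3 fold_down: fold axis h@4; visible region now rows[4,8) x cols[0,16) = 4x16
Op 4 fold_up: fold axis h@6; visible region now rows[4,6) x cols[0,16) = 2x16
Op 5 cut(0, 0): punch at orig (4,0); cuts so far [(4, 0)]; region rows[4,6) x cols[0,16) = 2x16
Op 6 cut(0, 2): punch at orig (4,2); cuts so far [(4, 0), (4, 2)]; region rows[4,6) x cols[0,16) = 2x16
Unfold 1 (reflect across h@6): 4 holes -> [(4, 0), (4, 2), (7, 0), (7, 2)]
Unfold 2 (reflect across h@4): 8 holes -> [(0, 0), (0, 2), (3, 0), (3, 2), (4, 0), (4, 2), (7, 0), (7, 2)]
Unfold 3 (reflect across h@8): 16 holes -> [(0, 0), (0, 2), (3, 0), (3, 2), (4, 0), (4, 2), (7, 0), (7, 2), (8, 0), (8, 2), (11, 0), (11, 2), (12, 0), (12, 2), (15, 0), (15, 2)]
Unfold 4 (reflect across v@16): 32 holes -> [(0, 0), (0, 2), (0, 29), (0, 31), (3, 0), (3, 2), (3, 29), (3, 31), (4, 0), (4, 2), (4, 29), (4, 31), (7, 0), (7, 2), (7, 29), (7, 31), (8, 0), (8, 2), (8, 29), (8, 31), (11, 0), (11, 2), (11, 29), (11, 31), (12, 0), (12, 2), (12, 29), (12, 31), (15, 0), (15, 2), (15, 29), (15, 31)]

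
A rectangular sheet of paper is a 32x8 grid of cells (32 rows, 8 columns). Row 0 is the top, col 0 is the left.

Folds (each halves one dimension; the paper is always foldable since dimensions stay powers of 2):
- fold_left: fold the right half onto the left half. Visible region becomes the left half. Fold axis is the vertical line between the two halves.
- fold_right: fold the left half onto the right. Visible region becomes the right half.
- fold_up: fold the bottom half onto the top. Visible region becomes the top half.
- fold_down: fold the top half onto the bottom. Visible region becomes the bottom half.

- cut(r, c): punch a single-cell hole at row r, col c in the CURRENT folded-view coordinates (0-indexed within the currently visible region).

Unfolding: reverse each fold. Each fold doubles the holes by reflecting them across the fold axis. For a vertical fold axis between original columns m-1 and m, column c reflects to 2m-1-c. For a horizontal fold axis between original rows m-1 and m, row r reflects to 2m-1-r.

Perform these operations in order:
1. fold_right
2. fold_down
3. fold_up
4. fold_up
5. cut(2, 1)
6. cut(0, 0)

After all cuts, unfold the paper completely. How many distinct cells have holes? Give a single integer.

Op 1 fold_right: fold axis v@4; visible region now rows[0,32) x cols[4,8) = 32x4
Op 2 fold_down: fold axis h@16; visible region now rows[16,32) x cols[4,8) = 16x4
Op 3 fold_up: fold axis h@24; visible region now rows[16,24) x cols[4,8) = 8x4
Op 4 fold_up: fold axis h@20; visible region now rows[16,20) x cols[4,8) = 4x4
Op 5 cut(2, 1): punch at orig (18,5); cuts so far [(18, 5)]; region rows[16,20) x cols[4,8) = 4x4
Op 6 cut(0, 0): punch at orig (16,4); cuts so far [(16, 4), (18, 5)]; region rows[16,20) x cols[4,8) = 4x4
Unfold 1 (reflect across h@20): 4 holes -> [(16, 4), (18, 5), (21, 5), (23, 4)]
Unfold 2 (reflect across h@24): 8 holes -> [(16, 4), (18, 5), (21, 5), (23, 4), (24, 4), (26, 5), (29, 5), (31, 4)]
Unfold 3 (reflect across h@16): 16 holes -> [(0, 4), (2, 5), (5, 5), (7, 4), (8, 4), (10, 5), (13, 5), (15, 4), (16, 4), (18, 5), (21, 5), (23, 4), (24, 4), (26, 5), (29, 5), (31, 4)]
Unfold 4 (reflect across v@4): 32 holes -> [(0, 3), (0, 4), (2, 2), (2, 5), (5, 2), (5, 5), (7, 3), (7, 4), (8, 3), (8, 4), (10, 2), (10, 5), (13, 2), (13, 5), (15, 3), (15, 4), (16, 3), (16, 4), (18, 2), (18, 5), (21, 2), (21, 5), (23, 3), (23, 4), (24, 3), (24, 4), (26, 2), (26, 5), (29, 2), (29, 5), (31, 3), (31, 4)]

Answer: 32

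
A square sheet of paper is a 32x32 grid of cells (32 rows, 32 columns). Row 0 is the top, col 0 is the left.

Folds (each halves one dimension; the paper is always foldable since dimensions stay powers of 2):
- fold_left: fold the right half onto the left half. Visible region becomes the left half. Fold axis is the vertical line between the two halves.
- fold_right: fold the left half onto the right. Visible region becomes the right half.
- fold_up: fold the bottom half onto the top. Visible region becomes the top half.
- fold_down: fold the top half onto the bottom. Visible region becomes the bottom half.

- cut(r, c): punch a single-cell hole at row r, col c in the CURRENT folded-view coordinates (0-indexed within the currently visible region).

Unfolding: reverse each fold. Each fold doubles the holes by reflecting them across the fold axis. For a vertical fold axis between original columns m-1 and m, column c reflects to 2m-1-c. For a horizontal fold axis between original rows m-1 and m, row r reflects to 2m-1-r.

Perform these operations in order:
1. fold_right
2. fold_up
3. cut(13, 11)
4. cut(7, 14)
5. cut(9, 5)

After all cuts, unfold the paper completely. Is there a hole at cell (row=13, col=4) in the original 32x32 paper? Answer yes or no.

Op 1 fold_right: fold axis v@16; visible region now rows[0,32) x cols[16,32) = 32x16
Op 2 fold_up: fold axis h@16; visible region now rows[0,16) x cols[16,32) = 16x16
Op 3 cut(13, 11): punch at orig (13,27); cuts so far [(13, 27)]; region rows[0,16) x cols[16,32) = 16x16
Op 4 cut(7, 14): punch at orig (7,30); cuts so far [(7, 30), (13, 27)]; region rows[0,16) x cols[16,32) = 16x16
Op 5 cut(9, 5): punch at orig (9,21); cuts so far [(7, 30), (9, 21), (13, 27)]; region rows[0,16) x cols[16,32) = 16x16
Unfold 1 (reflect across h@16): 6 holes -> [(7, 30), (9, 21), (13, 27), (18, 27), (22, 21), (24, 30)]
Unfold 2 (reflect across v@16): 12 holes -> [(7, 1), (7, 30), (9, 10), (9, 21), (13, 4), (13, 27), (18, 4), (18, 27), (22, 10), (22, 21), (24, 1), (24, 30)]
Holes: [(7, 1), (7, 30), (9, 10), (9, 21), (13, 4), (13, 27), (18, 4), (18, 27), (22, 10), (22, 21), (24, 1), (24, 30)]

Answer: yes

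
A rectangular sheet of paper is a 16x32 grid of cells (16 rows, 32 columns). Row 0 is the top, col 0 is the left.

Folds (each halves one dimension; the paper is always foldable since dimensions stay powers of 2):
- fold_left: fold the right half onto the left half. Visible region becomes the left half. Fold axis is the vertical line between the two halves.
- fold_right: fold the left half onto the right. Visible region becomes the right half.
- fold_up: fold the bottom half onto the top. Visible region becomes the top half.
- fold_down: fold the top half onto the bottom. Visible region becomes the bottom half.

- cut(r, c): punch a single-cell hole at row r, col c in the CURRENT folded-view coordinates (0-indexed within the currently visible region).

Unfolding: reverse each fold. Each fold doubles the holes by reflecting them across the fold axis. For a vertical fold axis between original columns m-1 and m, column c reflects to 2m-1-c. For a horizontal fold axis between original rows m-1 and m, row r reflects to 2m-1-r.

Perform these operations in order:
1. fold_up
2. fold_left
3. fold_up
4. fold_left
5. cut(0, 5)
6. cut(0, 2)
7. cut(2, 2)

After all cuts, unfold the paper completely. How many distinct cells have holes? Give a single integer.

Op 1 fold_up: fold axis h@8; visible region now rows[0,8) x cols[0,32) = 8x32
Op 2 fold_left: fold axis v@16; visible region now rows[0,8) x cols[0,16) = 8x16
Op 3 fold_up: fold axis h@4; visible region now rows[0,4) x cols[0,16) = 4x16
Op 4 fold_left: fold axis v@8; visible region now rows[0,4) x cols[0,8) = 4x8
Op 5 cut(0, 5): punch at orig (0,5); cuts so far [(0, 5)]; region rows[0,4) x cols[0,8) = 4x8
Op 6 cut(0, 2): punch at orig (0,2); cuts so far [(0, 2), (0, 5)]; region rows[0,4) x cols[0,8) = 4x8
Op 7 cut(2, 2): punch at orig (2,2); cuts so far [(0, 2), (0, 5), (2, 2)]; region rows[0,4) x cols[0,8) = 4x8
Unfold 1 (reflect across v@8): 6 holes -> [(0, 2), (0, 5), (0, 10), (0, 13), (2, 2), (2, 13)]
Unfold 2 (reflect across h@4): 12 holes -> [(0, 2), (0, 5), (0, 10), (0, 13), (2, 2), (2, 13), (5, 2), (5, 13), (7, 2), (7, 5), (7, 10), (7, 13)]
Unfold 3 (reflect across v@16): 24 holes -> [(0, 2), (0, 5), (0, 10), (0, 13), (0, 18), (0, 21), (0, 26), (0, 29), (2, 2), (2, 13), (2, 18), (2, 29), (5, 2), (5, 13), (5, 18), (5, 29), (7, 2), (7, 5), (7, 10), (7, 13), (7, 18), (7, 21), (7, 26), (7, 29)]
Unfold 4 (reflect across h@8): 48 holes -> [(0, 2), (0, 5), (0, 10), (0, 13), (0, 18), (0, 21), (0, 26), (0, 29), (2, 2), (2, 13), (2, 18), (2, 29), (5, 2), (5, 13), (5, 18), (5, 29), (7, 2), (7, 5), (7, 10), (7, 13), (7, 18), (7, 21), (7, 26), (7, 29), (8, 2), (8, 5), (8, 10), (8, 13), (8, 18), (8, 21), (8, 26), (8, 29), (10, 2), (10, 13), (10, 18), (10, 29), (13, 2), (13, 13), (13, 18), (13, 29), (15, 2), (15, 5), (15, 10), (15, 13), (15, 18), (15, 21), (15, 26), (15, 29)]

Answer: 48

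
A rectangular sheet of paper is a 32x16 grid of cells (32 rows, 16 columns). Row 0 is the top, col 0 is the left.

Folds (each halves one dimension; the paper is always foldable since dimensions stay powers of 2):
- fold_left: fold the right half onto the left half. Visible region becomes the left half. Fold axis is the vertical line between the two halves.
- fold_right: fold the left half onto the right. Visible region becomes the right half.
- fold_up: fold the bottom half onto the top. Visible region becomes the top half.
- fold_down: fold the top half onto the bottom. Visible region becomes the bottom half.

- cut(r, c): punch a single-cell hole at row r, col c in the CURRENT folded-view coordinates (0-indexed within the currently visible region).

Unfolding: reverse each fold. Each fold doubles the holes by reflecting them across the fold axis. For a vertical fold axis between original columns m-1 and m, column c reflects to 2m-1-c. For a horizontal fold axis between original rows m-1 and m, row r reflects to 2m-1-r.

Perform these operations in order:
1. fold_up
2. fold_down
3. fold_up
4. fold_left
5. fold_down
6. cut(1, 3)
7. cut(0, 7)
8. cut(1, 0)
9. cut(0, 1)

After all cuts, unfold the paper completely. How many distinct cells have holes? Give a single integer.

Op 1 fold_up: fold axis h@16; visible region now rows[0,16) x cols[0,16) = 16x16
Op 2 fold_down: fold axis h@8; visible region now rows[8,16) x cols[0,16) = 8x16
Op 3 fold_up: fold axis h@12; visible region now rows[8,12) x cols[0,16) = 4x16
Op 4 fold_left: fold axis v@8; visible region now rows[8,12) x cols[0,8) = 4x8
Op 5 fold_down: fold axis h@10; visible region now rows[10,12) x cols[0,8) = 2x8
Op 6 cut(1, 3): punch at orig (11,3); cuts so far [(11, 3)]; region rows[10,12) x cols[0,8) = 2x8
Op 7 cut(0, 7): punch at orig (10,7); cuts so far [(10, 7), (11, 3)]; region rows[10,12) x cols[0,8) = 2x8
Op 8 cut(1, 0): punch at orig (11,0); cuts so far [(10, 7), (11, 0), (11, 3)]; region rows[10,12) x cols[0,8) = 2x8
Op 9 cut(0, 1): punch at orig (10,1); cuts so far [(10, 1), (10, 7), (11, 0), (11, 3)]; region rows[10,12) x cols[0,8) = 2x8
Unfold 1 (reflect across h@10): 8 holes -> [(8, 0), (8, 3), (9, 1), (9, 7), (10, 1), (10, 7), (11, 0), (11, 3)]
Unfold 2 (reflect across v@8): 16 holes -> [(8, 0), (8, 3), (8, 12), (8, 15), (9, 1), (9, 7), (9, 8), (9, 14), (10, 1), (10, 7), (10, 8), (10, 14), (11, 0), (11, 3), (11, 12), (11, 15)]
Unfold 3 (reflect across h@12): 32 holes -> [(8, 0), (8, 3), (8, 12), (8, 15), (9, 1), (9, 7), (9, 8), (9, 14), (10, 1), (10, 7), (10, 8), (10, 14), (11, 0), (11, 3), (11, 12), (11, 15), (12, 0), (12, 3), (12, 12), (12, 15), (13, 1), (13, 7), (13, 8), (13, 14), (14, 1), (14, 7), (14, 8), (14, 14), (15, 0), (15, 3), (15, 12), (15, 15)]
Unfold 4 (reflect across h@8): 64 holes -> [(0, 0), (0, 3), (0, 12), (0, 15), (1, 1), (1, 7), (1, 8), (1, 14), (2, 1), (2, 7), (2, 8), (2, 14), (3, 0), (3, 3), (3, 12), (3, 15), (4, 0), (4, 3), (4, 12), (4, 15), (5, 1), (5, 7), (5, 8), (5, 14), (6, 1), (6, 7), (6, 8), (6, 14), (7, 0), (7, 3), (7, 12), (7, 15), (8, 0), (8, 3), (8, 12), (8, 15), (9, 1), (9, 7), (9, 8), (9, 14), (10, 1), (10, 7), (10, 8), (10, 14), (11, 0), (11, 3), (11, 12), (11, 15), (12, 0), (12, 3), (12, 12), (12, 15), (13, 1), (13, 7), (13, 8), (13, 14), (14, 1), (14, 7), (14, 8), (14, 14), (15, 0), (15, 3), (15, 12), (15, 15)]
Unfold 5 (reflect across h@16): 128 holes -> [(0, 0), (0, 3), (0, 12), (0, 15), (1, 1), (1, 7), (1, 8), (1, 14), (2, 1), (2, 7), (2, 8), (2, 14), (3, 0), (3, 3), (3, 12), (3, 15), (4, 0), (4, 3), (4, 12), (4, 15), (5, 1), (5, 7), (5, 8), (5, 14), (6, 1), (6, 7), (6, 8), (6, 14), (7, 0), (7, 3), (7, 12), (7, 15), (8, 0), (8, 3), (8, 12), (8, 15), (9, 1), (9, 7), (9, 8), (9, 14), (10, 1), (10, 7), (10, 8), (10, 14), (11, 0), (11, 3), (11, 12), (11, 15), (12, 0), (12, 3), (12, 12), (12, 15), (13, 1), (13, 7), (13, 8), (13, 14), (14, 1), (14, 7), (14, 8), (14, 14), (15, 0), (15, 3), (15, 12), (15, 15), (16, 0), (16, 3), (16, 12), (16, 15), (17, 1), (17, 7), (17, 8), (17, 14), (18, 1), (18, 7), (18, 8), (18, 14), (19, 0), (19, 3), (19, 12), (19, 15), (20, 0), (20, 3), (20, 12), (20, 15), (21, 1), (21, 7), (21, 8), (21, 14), (22, 1), (22, 7), (22, 8), (22, 14), (23, 0), (23, 3), (23, 12), (23, 15), (24, 0), (24, 3), (24, 12), (24, 15), (25, 1), (25, 7), (25, 8), (25, 14), (26, 1), (26, 7), (26, 8), (26, 14), (27, 0), (27, 3), (27, 12), (27, 15), (28, 0), (28, 3), (28, 12), (28, 15), (29, 1), (29, 7), (29, 8), (29, 14), (30, 1), (30, 7), (30, 8), (30, 14), (31, 0), (31, 3), (31, 12), (31, 15)]

Answer: 128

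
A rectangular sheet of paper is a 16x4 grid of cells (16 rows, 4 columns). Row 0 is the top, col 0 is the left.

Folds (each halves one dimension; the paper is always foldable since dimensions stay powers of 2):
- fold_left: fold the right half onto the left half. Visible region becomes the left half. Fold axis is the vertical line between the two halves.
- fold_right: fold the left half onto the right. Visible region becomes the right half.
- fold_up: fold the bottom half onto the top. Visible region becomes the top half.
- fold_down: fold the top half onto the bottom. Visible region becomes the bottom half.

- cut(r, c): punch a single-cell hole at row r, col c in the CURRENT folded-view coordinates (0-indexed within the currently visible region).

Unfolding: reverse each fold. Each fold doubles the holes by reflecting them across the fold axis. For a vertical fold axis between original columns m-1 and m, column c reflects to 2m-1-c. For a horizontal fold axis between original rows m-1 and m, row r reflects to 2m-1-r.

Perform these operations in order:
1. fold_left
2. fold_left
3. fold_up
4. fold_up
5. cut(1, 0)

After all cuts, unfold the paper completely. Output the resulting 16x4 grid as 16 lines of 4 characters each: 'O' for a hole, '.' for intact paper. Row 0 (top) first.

Answer: ....
OOOO
....
....
....
....
OOOO
....
....
OOOO
....
....
....
....
OOOO
....

Derivation:
Op 1 fold_left: fold axis v@2; visible region now rows[0,16) x cols[0,2) = 16x2
Op 2 fold_left: fold axis v@1; visible region now rows[0,16) x cols[0,1) = 16x1
Op 3 fold_up: fold axis h@8; visible region now rows[0,8) x cols[0,1) = 8x1
Op 4 fold_up: fold axis h@4; visible region now rows[0,4) x cols[0,1) = 4x1
Op 5 cut(1, 0): punch at orig (1,0); cuts so far [(1, 0)]; region rows[0,4) x cols[0,1) = 4x1
Unfold 1 (reflect across h@4): 2 holes -> [(1, 0), (6, 0)]
Unfold 2 (reflect across h@8): 4 holes -> [(1, 0), (6, 0), (9, 0), (14, 0)]
Unfold 3 (reflect across v@1): 8 holes -> [(1, 0), (1, 1), (6, 0), (6, 1), (9, 0), (9, 1), (14, 0), (14, 1)]
Unfold 4 (reflect across v@2): 16 holes -> [(1, 0), (1, 1), (1, 2), (1, 3), (6, 0), (6, 1), (6, 2), (6, 3), (9, 0), (9, 1), (9, 2), (9, 3), (14, 0), (14, 1), (14, 2), (14, 3)]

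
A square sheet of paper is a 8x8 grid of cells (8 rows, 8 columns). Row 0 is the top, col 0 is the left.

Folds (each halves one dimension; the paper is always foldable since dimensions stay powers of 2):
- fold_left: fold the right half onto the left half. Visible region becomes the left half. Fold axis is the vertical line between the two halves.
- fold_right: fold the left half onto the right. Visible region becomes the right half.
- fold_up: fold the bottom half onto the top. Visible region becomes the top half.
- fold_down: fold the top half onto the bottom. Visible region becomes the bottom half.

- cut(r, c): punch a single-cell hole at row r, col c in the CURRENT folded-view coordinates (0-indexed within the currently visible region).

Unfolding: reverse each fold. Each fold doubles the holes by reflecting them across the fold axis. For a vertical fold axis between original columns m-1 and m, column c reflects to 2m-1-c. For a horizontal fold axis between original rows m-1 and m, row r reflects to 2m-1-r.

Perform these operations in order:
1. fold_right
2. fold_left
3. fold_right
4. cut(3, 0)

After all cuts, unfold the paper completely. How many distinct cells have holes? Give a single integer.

Op 1 fold_right: fold axis v@4; visible region now rows[0,8) x cols[4,8) = 8x4
Op 2 fold_left: fold axis v@6; visible region now rows[0,8) x cols[4,6) = 8x2
Op 3 fold_right: fold axis v@5; visible region now rows[0,8) x cols[5,6) = 8x1
Op 4 cut(3, 0): punch at orig (3,5); cuts so far [(3, 5)]; region rows[0,8) x cols[5,6) = 8x1
Unfold 1 (reflect across v@5): 2 holes -> [(3, 4), (3, 5)]
Unfold 2 (reflect across v@6): 4 holes -> [(3, 4), (3, 5), (3, 6), (3, 7)]
Unfold 3 (reflect across v@4): 8 holes -> [(3, 0), (3, 1), (3, 2), (3, 3), (3, 4), (3, 5), (3, 6), (3, 7)]

Answer: 8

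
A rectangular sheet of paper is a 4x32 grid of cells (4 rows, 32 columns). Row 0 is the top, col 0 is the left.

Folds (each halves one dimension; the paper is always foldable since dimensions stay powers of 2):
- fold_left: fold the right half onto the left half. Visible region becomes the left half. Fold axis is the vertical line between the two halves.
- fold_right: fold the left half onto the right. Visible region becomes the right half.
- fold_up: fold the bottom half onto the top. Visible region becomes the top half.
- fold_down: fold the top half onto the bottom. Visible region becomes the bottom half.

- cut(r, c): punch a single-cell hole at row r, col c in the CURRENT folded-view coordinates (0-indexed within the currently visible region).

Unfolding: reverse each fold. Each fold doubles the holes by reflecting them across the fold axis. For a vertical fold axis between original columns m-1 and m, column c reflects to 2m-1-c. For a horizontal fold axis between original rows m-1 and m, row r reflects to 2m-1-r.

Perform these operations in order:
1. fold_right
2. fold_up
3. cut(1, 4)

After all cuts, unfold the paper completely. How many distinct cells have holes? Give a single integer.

Op 1 fold_right: fold axis v@16; visible region now rows[0,4) x cols[16,32) = 4x16
Op 2 fold_up: fold axis h@2; visible region now rows[0,2) x cols[16,32) = 2x16
Op 3 cut(1, 4): punch at orig (1,20); cuts so far [(1, 20)]; region rows[0,2) x cols[16,32) = 2x16
Unfold 1 (reflect across h@2): 2 holes -> [(1, 20), (2, 20)]
Unfold 2 (reflect across v@16): 4 holes -> [(1, 11), (1, 20), (2, 11), (2, 20)]

Answer: 4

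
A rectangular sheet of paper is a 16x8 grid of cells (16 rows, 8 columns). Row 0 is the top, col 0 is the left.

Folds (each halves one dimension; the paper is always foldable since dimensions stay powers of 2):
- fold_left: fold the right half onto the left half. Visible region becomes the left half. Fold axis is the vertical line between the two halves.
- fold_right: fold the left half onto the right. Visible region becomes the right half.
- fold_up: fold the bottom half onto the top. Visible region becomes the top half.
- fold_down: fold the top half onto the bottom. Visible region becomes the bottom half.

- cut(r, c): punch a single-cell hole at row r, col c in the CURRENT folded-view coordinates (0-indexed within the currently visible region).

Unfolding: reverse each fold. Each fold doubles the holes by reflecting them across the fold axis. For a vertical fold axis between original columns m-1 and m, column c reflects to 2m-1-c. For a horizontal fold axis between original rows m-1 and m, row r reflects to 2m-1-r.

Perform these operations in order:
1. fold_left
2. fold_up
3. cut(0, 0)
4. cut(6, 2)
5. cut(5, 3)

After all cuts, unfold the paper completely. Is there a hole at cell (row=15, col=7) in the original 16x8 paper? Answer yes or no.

Op 1 fold_left: fold axis v@4; visible region now rows[0,16) x cols[0,4) = 16x4
Op 2 fold_up: fold axis h@8; visible region now rows[0,8) x cols[0,4) = 8x4
Op 3 cut(0, 0): punch at orig (0,0); cuts so far [(0, 0)]; region rows[0,8) x cols[0,4) = 8x4
Op 4 cut(6, 2): punch at orig (6,2); cuts so far [(0, 0), (6, 2)]; region rows[0,8) x cols[0,4) = 8x4
Op 5 cut(5, 3): punch at orig (5,3); cuts so far [(0, 0), (5, 3), (6, 2)]; region rows[0,8) x cols[0,4) = 8x4
Unfold 1 (reflect across h@8): 6 holes -> [(0, 0), (5, 3), (6, 2), (9, 2), (10, 3), (15, 0)]
Unfold 2 (reflect across v@4): 12 holes -> [(0, 0), (0, 7), (5, 3), (5, 4), (6, 2), (6, 5), (9, 2), (9, 5), (10, 3), (10, 4), (15, 0), (15, 7)]
Holes: [(0, 0), (0, 7), (5, 3), (5, 4), (6, 2), (6, 5), (9, 2), (9, 5), (10, 3), (10, 4), (15, 0), (15, 7)]

Answer: yes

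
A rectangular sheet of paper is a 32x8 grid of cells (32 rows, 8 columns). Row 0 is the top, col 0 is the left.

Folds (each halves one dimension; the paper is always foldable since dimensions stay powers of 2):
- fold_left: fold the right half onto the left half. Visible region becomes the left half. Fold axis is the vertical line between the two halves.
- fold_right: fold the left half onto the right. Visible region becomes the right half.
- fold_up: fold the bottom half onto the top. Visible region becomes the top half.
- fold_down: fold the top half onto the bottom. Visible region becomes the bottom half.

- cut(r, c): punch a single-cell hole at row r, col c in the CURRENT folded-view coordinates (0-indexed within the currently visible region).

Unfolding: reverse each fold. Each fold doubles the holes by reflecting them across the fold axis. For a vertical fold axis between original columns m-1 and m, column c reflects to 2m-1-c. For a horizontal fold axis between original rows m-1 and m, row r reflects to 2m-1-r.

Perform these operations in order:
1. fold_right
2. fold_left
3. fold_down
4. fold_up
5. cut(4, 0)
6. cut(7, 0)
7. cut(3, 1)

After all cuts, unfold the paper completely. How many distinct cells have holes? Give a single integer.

Answer: 48

Derivation:
Op 1 fold_right: fold axis v@4; visible region now rows[0,32) x cols[4,8) = 32x4
Op 2 fold_left: fold axis v@6; visible region now rows[0,32) x cols[4,6) = 32x2
Op 3 fold_down: fold axis h@16; visible region now rows[16,32) x cols[4,6) = 16x2
Op 4 fold_up: fold axis h@24; visible region now rows[16,24) x cols[4,6) = 8x2
Op 5 cut(4, 0): punch at orig (20,4); cuts so far [(20, 4)]; region rows[16,24) x cols[4,6) = 8x2
Op 6 cut(7, 0): punch at orig (23,4); cuts so far [(20, 4), (23, 4)]; region rows[16,24) x cols[4,6) = 8x2
Op 7 cut(3, 1): punch at orig (19,5); cuts so far [(19, 5), (20, 4), (23, 4)]; region rows[16,24) x cols[4,6) = 8x2
Unfold 1 (reflect across h@24): 6 holes -> [(19, 5), (20, 4), (23, 4), (24, 4), (27, 4), (28, 5)]
Unfold 2 (reflect across h@16): 12 holes -> [(3, 5), (4, 4), (7, 4), (8, 4), (11, 4), (12, 5), (19, 5), (20, 4), (23, 4), (24, 4), (27, 4), (28, 5)]
Unfold 3 (reflect across v@6): 24 holes -> [(3, 5), (3, 6), (4, 4), (4, 7), (7, 4), (7, 7), (8, 4), (8, 7), (11, 4), (11, 7), (12, 5), (12, 6), (19, 5), (19, 6), (20, 4), (20, 7), (23, 4), (23, 7), (24, 4), (24, 7), (27, 4), (27, 7), (28, 5), (28, 6)]
Unfold 4 (reflect across v@4): 48 holes -> [(3, 1), (3, 2), (3, 5), (3, 6), (4, 0), (4, 3), (4, 4), (4, 7), (7, 0), (7, 3), (7, 4), (7, 7), (8, 0), (8, 3), (8, 4), (8, 7), (11, 0), (11, 3), (11, 4), (11, 7), (12, 1), (12, 2), (12, 5), (12, 6), (19, 1), (19, 2), (19, 5), (19, 6), (20, 0), (20, 3), (20, 4), (20, 7), (23, 0), (23, 3), (23, 4), (23, 7), (24, 0), (24, 3), (24, 4), (24, 7), (27, 0), (27, 3), (27, 4), (27, 7), (28, 1), (28, 2), (28, 5), (28, 6)]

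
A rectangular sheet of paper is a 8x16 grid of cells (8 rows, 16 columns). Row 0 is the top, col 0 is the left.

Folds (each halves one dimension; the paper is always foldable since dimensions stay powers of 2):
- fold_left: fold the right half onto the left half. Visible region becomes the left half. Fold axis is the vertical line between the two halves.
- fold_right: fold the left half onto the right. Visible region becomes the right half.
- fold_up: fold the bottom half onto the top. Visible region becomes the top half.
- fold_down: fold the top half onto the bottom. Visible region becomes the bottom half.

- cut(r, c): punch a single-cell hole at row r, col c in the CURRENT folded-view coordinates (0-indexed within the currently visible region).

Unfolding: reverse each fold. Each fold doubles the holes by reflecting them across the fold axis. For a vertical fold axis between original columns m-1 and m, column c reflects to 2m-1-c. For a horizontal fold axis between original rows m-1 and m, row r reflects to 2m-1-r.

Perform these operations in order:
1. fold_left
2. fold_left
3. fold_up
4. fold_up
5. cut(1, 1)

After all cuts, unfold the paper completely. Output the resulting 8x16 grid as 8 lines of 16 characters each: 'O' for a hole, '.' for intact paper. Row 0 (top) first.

Answer: ................
.O....O..O....O.
.O....O..O....O.
................
................
.O....O..O....O.
.O....O..O....O.
................

Derivation:
Op 1 fold_left: fold axis v@8; visible region now rows[0,8) x cols[0,8) = 8x8
Op 2 fold_left: fold axis v@4; visible region now rows[0,8) x cols[0,4) = 8x4
Op 3 fold_up: fold axis h@4; visible region now rows[0,4) x cols[0,4) = 4x4
Op 4 fold_up: fold axis h@2; visible region now rows[0,2) x cols[0,4) = 2x4
Op 5 cut(1, 1): punch at orig (1,1); cuts so far [(1, 1)]; region rows[0,2) x cols[0,4) = 2x4
Unfold 1 (reflect across h@2): 2 holes -> [(1, 1), (2, 1)]
Unfold 2 (reflect across h@4): 4 holes -> [(1, 1), (2, 1), (5, 1), (6, 1)]
Unfold 3 (reflect across v@4): 8 holes -> [(1, 1), (1, 6), (2, 1), (2, 6), (5, 1), (5, 6), (6, 1), (6, 6)]
Unfold 4 (reflect across v@8): 16 holes -> [(1, 1), (1, 6), (1, 9), (1, 14), (2, 1), (2, 6), (2, 9), (2, 14), (5, 1), (5, 6), (5, 9), (5, 14), (6, 1), (6, 6), (6, 9), (6, 14)]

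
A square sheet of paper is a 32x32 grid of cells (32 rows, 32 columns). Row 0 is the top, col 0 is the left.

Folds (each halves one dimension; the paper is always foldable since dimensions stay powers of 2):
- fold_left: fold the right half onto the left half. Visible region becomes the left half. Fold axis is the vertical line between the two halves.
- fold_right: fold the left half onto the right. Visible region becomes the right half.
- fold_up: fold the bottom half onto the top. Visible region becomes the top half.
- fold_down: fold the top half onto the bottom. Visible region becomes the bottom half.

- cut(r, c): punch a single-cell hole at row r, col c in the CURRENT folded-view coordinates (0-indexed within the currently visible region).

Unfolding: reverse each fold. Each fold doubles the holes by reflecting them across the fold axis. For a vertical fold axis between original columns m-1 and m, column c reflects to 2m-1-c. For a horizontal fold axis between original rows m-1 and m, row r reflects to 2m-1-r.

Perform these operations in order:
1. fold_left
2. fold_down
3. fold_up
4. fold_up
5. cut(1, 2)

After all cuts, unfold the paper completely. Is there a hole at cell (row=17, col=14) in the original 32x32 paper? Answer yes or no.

Answer: no

Derivation:
Op 1 fold_left: fold axis v@16; visible region now rows[0,32) x cols[0,16) = 32x16
Op 2 fold_down: fold axis h@16; visible region now rows[16,32) x cols[0,16) = 16x16
Op 3 fold_up: fold axis h@24; visible region now rows[16,24) x cols[0,16) = 8x16
Op 4 fold_up: fold axis h@20; visible region now rows[16,20) x cols[0,16) = 4x16
Op 5 cut(1, 2): punch at orig (17,2); cuts so far [(17, 2)]; region rows[16,20) x cols[0,16) = 4x16
Unfold 1 (reflect across h@20): 2 holes -> [(17, 2), (22, 2)]
Unfold 2 (reflect across h@24): 4 holes -> [(17, 2), (22, 2), (25, 2), (30, 2)]
Unfold 3 (reflect across h@16): 8 holes -> [(1, 2), (6, 2), (9, 2), (14, 2), (17, 2), (22, 2), (25, 2), (30, 2)]
Unfold 4 (reflect across v@16): 16 holes -> [(1, 2), (1, 29), (6, 2), (6, 29), (9, 2), (9, 29), (14, 2), (14, 29), (17, 2), (17, 29), (22, 2), (22, 29), (25, 2), (25, 29), (30, 2), (30, 29)]
Holes: [(1, 2), (1, 29), (6, 2), (6, 29), (9, 2), (9, 29), (14, 2), (14, 29), (17, 2), (17, 29), (22, 2), (22, 29), (25, 2), (25, 29), (30, 2), (30, 29)]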